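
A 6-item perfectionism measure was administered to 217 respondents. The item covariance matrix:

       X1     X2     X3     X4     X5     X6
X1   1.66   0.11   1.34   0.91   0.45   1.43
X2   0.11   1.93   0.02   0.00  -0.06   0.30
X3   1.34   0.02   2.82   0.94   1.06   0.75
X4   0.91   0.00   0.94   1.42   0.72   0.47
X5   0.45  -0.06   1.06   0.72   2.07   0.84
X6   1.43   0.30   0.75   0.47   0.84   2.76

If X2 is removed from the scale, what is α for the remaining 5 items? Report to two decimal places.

α = 0.78

Remaining items: X1, X3, X4, X5, X6 (k = 5).
sum of item variances = 1.66 + 2.82 + 1.42 + 2.07 + 2.76 = 10.73
σ²_total = 10.73 + 2 × 8.91 = 28.55
α (item deleted) = (5/4)·(1 − 10.73/28.55) = 0.78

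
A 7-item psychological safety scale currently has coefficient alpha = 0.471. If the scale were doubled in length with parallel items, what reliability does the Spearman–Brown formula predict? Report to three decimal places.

Length factor m = 2
α' = m·α / (1 + (m−1)·α)
   = 2 × 0.471 / (1 + (2 − 1) × 0.471)
   = 0.9420 / 1.4710 = 0.640

predicted reliability = 0.640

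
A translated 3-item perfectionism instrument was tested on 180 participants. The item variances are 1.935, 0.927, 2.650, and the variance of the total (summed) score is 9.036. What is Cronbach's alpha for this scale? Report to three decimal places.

α = 0.585

sum of item variances = 1.935 + 0.927 + 2.650 = 5.512
α = (k/(k−1))·(1 − sum of item variances/σ²_T) = (3/2)·(1 − 5.512/9.036) = 0.585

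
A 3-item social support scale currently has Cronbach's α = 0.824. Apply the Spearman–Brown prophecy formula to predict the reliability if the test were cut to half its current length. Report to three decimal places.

predicted reliability = 0.701

Length factor m = 1/2
α' = m·α / (1 − (1−m)·α)
   = 1/2 × 0.824 / (1 − (1 − 1/2) × 0.824)
   = 0.4120 / 0.5880 = 0.701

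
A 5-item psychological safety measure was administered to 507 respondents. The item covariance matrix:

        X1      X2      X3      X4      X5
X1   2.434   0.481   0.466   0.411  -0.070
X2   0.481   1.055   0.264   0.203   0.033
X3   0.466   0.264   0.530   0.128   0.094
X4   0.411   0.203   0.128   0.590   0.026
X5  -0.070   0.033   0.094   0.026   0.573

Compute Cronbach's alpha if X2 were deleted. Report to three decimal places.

α = 0.451

Remaining items: X1, X3, X4, X5 (k = 4).
Σσᵢ² = 2.434 + 0.530 + 0.590 + 0.573 = 4.127
Var(T) = 4.127 + 2 × 1.055 = 6.237
α (item deleted) = (4/3)·(1 − 4.127/6.237) = 0.451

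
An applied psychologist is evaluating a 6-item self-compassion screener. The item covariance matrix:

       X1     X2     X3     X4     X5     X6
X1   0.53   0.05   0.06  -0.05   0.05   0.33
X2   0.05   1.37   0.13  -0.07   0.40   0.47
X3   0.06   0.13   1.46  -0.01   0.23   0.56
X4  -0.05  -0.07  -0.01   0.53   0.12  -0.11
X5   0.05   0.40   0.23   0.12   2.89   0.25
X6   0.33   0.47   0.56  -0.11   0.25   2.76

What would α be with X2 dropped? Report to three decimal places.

Remaining items: X1, X3, X4, X5, X6 (k = 5).
sum of item variances = 0.53 + 1.46 + 0.53 + 2.89 + 2.76 = 8.17
total variance = 8.17 + 2 × 1.43 = 11.03
α (item deleted) = (5/4)·(1 − 8.17/11.03) = 0.324

α = 0.324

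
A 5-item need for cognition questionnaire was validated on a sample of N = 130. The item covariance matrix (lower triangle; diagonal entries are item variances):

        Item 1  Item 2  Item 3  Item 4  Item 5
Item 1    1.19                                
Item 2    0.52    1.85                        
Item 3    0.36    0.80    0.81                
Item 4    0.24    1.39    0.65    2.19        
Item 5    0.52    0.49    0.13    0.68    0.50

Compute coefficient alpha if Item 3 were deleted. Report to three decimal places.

α = 0.764

Remaining items: Item 1, Item 2, Item 4, Item 5 (k = 4).
sum of item variances = 1.19 + 1.85 + 2.19 + 0.50 = 5.73
σ²_total = 5.73 + 2 × 3.84 = 13.41
α (item deleted) = (4/3)·(1 − 5.73/13.41) = 0.764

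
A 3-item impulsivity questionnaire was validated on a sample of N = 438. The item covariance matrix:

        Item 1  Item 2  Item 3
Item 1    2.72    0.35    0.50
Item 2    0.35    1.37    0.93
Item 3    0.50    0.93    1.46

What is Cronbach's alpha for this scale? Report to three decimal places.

α = 0.586

Σσ²ᵢ = 2.72 + 1.37 + 1.46 = 5.55
Sum of the distinct covariances = 1.78
σ²_total = 5.55 + 2 × 1.78 = 9.11
α = (k/(k−1))·(1 − Σσ²ᵢ/σ²_total) = (3/2)·(1 − 5.55/9.11) = 0.586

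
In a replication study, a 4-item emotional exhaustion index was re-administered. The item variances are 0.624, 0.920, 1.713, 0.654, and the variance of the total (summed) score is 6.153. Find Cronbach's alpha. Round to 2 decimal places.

Σσ²ᵢ = 0.624 + 0.920 + 1.713 + 0.654 = 3.911
α = (k/(k−1))·(1 − Σσ²ᵢ/σ²_T) = (4/3)·(1 − 3.911/6.153) = 0.49

Cronbach's alpha = 0.49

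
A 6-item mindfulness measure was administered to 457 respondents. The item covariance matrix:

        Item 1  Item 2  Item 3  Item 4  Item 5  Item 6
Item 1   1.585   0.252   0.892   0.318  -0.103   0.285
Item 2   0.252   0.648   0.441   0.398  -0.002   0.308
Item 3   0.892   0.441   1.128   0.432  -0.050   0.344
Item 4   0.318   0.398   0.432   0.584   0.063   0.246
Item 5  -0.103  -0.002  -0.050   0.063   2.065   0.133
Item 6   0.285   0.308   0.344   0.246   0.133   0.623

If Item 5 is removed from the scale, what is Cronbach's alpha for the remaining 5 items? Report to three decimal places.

α = 0.790

Remaining items: Item 1, Item 2, Item 3, Item 4, Item 6 (k = 5).
sum of item variances = 1.585 + 0.648 + 1.128 + 0.584 + 0.623 = 4.568
total variance = 4.568 + 2 × 3.916 = 12.400
α (item deleted) = (5/4)·(1 − 4.568/12.400) = 0.790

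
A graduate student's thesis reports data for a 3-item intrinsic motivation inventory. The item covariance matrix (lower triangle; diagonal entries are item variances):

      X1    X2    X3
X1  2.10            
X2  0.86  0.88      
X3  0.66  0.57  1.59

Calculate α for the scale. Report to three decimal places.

Σσ²ᵢ = 2.10 + 0.88 + 1.59 = 4.57
Σ_{i<j} σ_ij = 2.09
Var(T) = 4.57 + 2 × 2.09 = 8.75
α = (k/(k−1))·(1 − Σσ²ᵢ/Var(T)) = (3/2)·(1 − 4.57/8.75) = 0.717

α = 0.717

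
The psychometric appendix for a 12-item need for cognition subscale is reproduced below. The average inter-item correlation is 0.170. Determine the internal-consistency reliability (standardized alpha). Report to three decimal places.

α = 0.711

Standardized α = k·r̄ / (1 + (k−1)·r̄) = 12 × 0.170 / (1 + 11 × 0.170)
  = 2.0400 / 2.8700 = 0.711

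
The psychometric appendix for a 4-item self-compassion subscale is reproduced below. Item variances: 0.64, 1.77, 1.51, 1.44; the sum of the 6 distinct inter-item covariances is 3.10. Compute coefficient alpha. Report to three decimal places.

Σσ²ᵢ = 0.64 + 1.77 + 1.51 + 1.44 = 5.36
Sum of distinct covariances = 3.10
σ²_total = Σσ²ᵢ + 2·Σcov = 5.36 + 2 × 3.10 = 11.56
α = (4/3)·(1 − 5.36/11.56) = 0.715

α = 0.715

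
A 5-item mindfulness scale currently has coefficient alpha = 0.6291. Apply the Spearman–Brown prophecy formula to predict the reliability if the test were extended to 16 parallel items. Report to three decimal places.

Length factor m = 16/5 = 3.2000
α' = m·α / (1 + (m−1)·α)
   = 16/5 × 0.6291 / (1 + (16/5 − 1) × 0.6291)
   = 2.0131 / 2.3840 = 0.844

predicted reliability = 0.844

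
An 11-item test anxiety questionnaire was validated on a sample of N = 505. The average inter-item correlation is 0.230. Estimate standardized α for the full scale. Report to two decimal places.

α = 0.77

Standardized α = k·r̄ / (1 + (k−1)·r̄) = 11 × 0.230 / (1 + 10 × 0.230)
  = 2.5300 / 3.3000 = 0.77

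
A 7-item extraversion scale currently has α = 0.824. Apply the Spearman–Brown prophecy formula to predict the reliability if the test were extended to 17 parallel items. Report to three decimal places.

predicted reliability = 0.919

Length factor m = 17/7 = 2.4286
α' = m·α / (1 + (m−1)·α)
   = 17/7 × 0.824 / (1 + (17/7 − 1) × 0.824)
   = 2.0011 / 2.1771 = 0.919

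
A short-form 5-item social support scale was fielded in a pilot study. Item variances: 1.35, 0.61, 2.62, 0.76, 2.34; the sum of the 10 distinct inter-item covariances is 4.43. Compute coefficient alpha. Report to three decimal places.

ΣVar(i) = 1.35 + 0.61 + 2.62 + 0.76 + 2.34 = 7.68
Sum of distinct covariances = 4.43
Var(T) = ΣVar(i) + 2·Σcov = 7.68 + 2 × 4.43 = 16.54
α = (5/4)·(1 − 7.68/16.54) = 0.670

coefficient alpha = 0.670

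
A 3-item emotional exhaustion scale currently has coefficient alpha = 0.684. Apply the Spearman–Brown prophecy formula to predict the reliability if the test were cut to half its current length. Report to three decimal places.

predicted reliability = 0.520

Length factor m = 1/2
α' = m·α / (1 − (1−m)·α)
   = 1/2 × 0.684 / (1 − (1 − 1/2) × 0.684)
   = 0.3420 / 0.6580 = 0.520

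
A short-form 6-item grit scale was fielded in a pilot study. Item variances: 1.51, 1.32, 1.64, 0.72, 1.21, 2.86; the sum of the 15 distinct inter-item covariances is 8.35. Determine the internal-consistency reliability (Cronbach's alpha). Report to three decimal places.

sum of item variances = 1.51 + 1.32 + 1.64 + 0.72 + 1.21 + 2.86 = 9.26
Sum of distinct covariances = 8.35
σ²_total = sum of item variances + 2·Σcov = 9.26 + 2 × 8.35 = 25.96
α = (6/5)·(1 − 9.26/25.96) = 0.772

α = 0.772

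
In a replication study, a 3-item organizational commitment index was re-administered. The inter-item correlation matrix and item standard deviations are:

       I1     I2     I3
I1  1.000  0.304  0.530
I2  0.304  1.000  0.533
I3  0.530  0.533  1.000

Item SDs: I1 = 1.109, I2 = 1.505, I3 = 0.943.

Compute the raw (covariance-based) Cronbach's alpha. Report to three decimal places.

Σσ²ᵢ = 1.109² + 1.505² + 0.943² = 4.3842
Covariances σ_ij = r_ij · s_i · s_j:
  σ(I1,I2) = 0.304 × 1.109 × 1.505 = 0.5074
  σ(I1,I3) = 0.530 × 1.109 × 0.943 = 0.5543
  σ(I2,I3) = 0.533 × 1.505 × 0.943 = 0.7564
σ²_T = Σσ²ᵢ + 2·Σσ_ij = 4.3842 + 2 × 1.8181 = 8.0204
α = (3/2)·(1 − 4.3842/8.0204) = 0.680

α = 0.680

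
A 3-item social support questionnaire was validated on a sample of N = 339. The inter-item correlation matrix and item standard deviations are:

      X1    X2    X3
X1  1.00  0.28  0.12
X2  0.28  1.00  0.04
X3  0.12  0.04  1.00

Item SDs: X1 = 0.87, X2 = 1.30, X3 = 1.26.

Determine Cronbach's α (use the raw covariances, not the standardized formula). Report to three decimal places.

α = 0.304

Σσ²ᵢ = 0.87² + 1.30² + 1.26² = 4.0345
Covariances σ_ij = r_ij · s_i · s_j:
  σ(X1,X2) = 0.28 × 0.87 × 1.30 = 0.3167
  σ(X1,X3) = 0.12 × 0.87 × 1.26 = 0.1315
  σ(X2,X3) = 0.04 × 1.30 × 1.26 = 0.0655
σ²_T = Σσ²ᵢ + 2·Σσ_ij = 4.0345 + 2 × 0.5137 = 5.0619
α = (3/2)·(1 − 4.0345/5.0619) = 0.304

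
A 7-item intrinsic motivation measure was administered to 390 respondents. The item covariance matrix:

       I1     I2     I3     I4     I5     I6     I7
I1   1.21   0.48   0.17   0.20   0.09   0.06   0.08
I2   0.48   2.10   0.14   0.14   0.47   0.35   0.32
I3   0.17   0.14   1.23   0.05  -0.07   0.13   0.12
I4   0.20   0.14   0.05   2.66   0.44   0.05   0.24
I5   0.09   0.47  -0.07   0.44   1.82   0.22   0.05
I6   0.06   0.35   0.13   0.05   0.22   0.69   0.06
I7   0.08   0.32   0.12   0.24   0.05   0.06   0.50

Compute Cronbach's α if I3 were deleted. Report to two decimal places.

Cronbach's α = 0.50

Remaining items: I1, I2, I4, I5, I6, I7 (k = 6).
Σσᵢ² = 1.21 + 2.10 + 2.66 + 1.82 + 0.69 + 0.50 = 8.98
σ²_T = 8.98 + 2 × 3.25 = 15.48
α (item deleted) = (6/5)·(1 − 8.98/15.48) = 0.50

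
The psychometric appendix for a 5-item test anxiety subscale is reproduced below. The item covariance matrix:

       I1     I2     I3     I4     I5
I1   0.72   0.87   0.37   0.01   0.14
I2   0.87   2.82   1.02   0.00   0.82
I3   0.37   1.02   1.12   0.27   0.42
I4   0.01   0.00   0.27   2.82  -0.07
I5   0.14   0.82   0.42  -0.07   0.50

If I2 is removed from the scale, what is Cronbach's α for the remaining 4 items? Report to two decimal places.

Cronbach's α = 0.41

Remaining items: I1, I3, I4, I5 (k = 4).
Σσᵢ² = 0.72 + 1.12 + 2.82 + 0.50 = 5.16
σ²_total = 5.16 + 2 × 1.14 = 7.44
α (item deleted) = (4/3)·(1 − 5.16/7.44) = 0.41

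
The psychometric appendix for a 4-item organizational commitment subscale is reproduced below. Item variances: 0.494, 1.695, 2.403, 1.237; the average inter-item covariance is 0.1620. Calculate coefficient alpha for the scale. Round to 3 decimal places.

Σσᵢ² = 0.494 + 1.695 + 2.403 + 1.237 = 5.829
Sum of the 6 distinct covariances = 6 × 0.1620 = 0.9720
σ²_total = Σσᵢ² + 2·Σcov = 5.829 + 2 × 0.9720 = 7.7730
α = (4/3)·(1 − 5.829/7.7730) = 0.333

α = 0.333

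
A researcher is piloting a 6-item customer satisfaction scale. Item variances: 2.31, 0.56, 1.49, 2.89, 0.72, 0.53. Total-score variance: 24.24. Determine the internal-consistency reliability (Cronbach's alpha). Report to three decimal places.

α = 0.779

ΣVar(i) = 2.31 + 0.56 + 1.49 + 2.89 + 0.72 + 0.53 = 8.50
α = (k/(k−1))·(1 − ΣVar(i)/σ²_total) = (6/5)·(1 − 8.50/24.24) = 0.779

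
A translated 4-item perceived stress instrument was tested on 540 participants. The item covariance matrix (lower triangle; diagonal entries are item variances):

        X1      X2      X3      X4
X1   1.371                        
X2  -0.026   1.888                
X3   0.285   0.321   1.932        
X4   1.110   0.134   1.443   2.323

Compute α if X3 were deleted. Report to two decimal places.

Remaining items: X1, X2, X4 (k = 3).
sum of item variances = 1.371 + 1.888 + 2.323 = 5.582
total variance = 5.582 + 2 × 1.218 = 8.018
α (item deleted) = (3/2)·(1 − 5.582/8.018) = 0.46

α = 0.46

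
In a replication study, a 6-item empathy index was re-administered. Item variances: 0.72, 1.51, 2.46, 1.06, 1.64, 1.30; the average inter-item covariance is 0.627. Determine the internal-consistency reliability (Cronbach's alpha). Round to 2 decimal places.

α = 0.82

Σσ²ᵢ = 0.72 + 1.51 + 2.46 + 1.06 + 1.64 + 1.30 = 8.69
Sum of the 15 distinct covariances = 15 × 0.627 = 9.405
Var(T) = Σσ²ᵢ + 2·Σcov = 8.69 + 2 × 9.405 = 27.500
α = (6/5)·(1 − 8.69/27.500) = 0.82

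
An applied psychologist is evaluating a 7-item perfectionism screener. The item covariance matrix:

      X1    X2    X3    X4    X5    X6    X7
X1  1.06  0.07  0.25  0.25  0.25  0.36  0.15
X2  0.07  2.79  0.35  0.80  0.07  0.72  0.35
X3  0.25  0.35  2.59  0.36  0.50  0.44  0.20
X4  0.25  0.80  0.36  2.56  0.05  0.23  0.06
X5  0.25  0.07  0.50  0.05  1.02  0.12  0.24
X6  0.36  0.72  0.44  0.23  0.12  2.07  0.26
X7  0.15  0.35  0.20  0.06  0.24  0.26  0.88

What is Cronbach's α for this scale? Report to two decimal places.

Σσᵢ² = 1.06 + 2.79 + 2.59 + 2.56 + 1.02 + 2.07 + 0.88 = 12.97
Sum of the distinct covariances = 6.08
σ²_T = 12.97 + 2 × 6.08 = 25.13
α = (k/(k−1))·(1 − Σσᵢ²/σ²_T) = (7/6)·(1 − 12.97/25.13) = 0.56

Cronbach's α = 0.56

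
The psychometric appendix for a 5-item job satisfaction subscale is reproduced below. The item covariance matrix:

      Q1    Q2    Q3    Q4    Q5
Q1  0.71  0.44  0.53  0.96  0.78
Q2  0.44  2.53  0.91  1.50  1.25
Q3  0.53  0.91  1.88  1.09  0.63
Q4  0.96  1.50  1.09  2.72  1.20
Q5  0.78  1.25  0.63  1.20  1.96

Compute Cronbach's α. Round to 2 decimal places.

Σσ²ᵢ = 0.71 + 2.53 + 1.88 + 2.72 + 1.96 = 9.80
Σ_{i<j} σ_ij = 9.29
σ²_total = 9.80 + 2 × 9.29 = 28.38
α = (k/(k−1))·(1 − Σσ²ᵢ/σ²_total) = (5/4)·(1 − 9.80/28.38) = 0.82

α = 0.82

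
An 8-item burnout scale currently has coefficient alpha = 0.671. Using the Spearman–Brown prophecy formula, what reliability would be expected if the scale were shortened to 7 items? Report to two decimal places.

predicted reliability = 0.64

Length factor m = 7/8 = 0.8750
α' = m·α / (1 − (1−m)·α)
   = 7/8 × 0.671 / (1 − (1 − 7/8) × 0.671)
   = 0.5871 / 0.9161 = 0.64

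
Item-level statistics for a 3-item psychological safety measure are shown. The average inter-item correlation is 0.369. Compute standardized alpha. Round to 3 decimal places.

Standardized α = k·r̄ / (1 + (k−1)·r̄) = 3 × 0.369 / (1 + 2 × 0.369)
  = 1.1070 / 1.7380 = 0.637

α = 0.637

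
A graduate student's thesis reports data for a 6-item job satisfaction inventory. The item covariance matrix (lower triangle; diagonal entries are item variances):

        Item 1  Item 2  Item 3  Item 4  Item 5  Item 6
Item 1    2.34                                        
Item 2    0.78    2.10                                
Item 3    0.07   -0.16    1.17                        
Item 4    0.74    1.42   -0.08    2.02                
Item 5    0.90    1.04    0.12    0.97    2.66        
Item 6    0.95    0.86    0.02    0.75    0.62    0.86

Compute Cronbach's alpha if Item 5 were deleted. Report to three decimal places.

Remaining items: Item 1, Item 2, Item 3, Item 4, Item 6 (k = 5).
Σσ²ᵢ = 2.34 + 2.10 + 1.17 + 2.02 + 0.86 = 8.49
Var(T) = 8.49 + 2 × 5.35 = 19.19
α (item deleted) = (5/4)·(1 − 8.49/19.19) = 0.697

Cronbach's alpha = 0.697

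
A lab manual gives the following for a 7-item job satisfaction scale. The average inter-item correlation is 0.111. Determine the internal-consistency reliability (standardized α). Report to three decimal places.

α = 0.466

Standardized α = k·r̄ / (1 + (k−1)·r̄) = 7 × 0.111 / (1 + 6 × 0.111)
  = 0.7770 / 1.6660 = 0.466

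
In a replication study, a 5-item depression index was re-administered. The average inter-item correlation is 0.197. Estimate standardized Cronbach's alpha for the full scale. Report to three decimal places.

Standardized α = k·r̄ / (1 + (k−1)·r̄) = 5 × 0.197 / (1 + 4 × 0.197)
  = 0.9850 / 1.7880 = 0.551

standardized Cronbach's alpha = 0.551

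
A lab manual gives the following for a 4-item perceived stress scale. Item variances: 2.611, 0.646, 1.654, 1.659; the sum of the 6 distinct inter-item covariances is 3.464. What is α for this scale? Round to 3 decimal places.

α = 0.684

ΣVar(i) = 2.611 + 0.646 + 1.654 + 1.659 = 6.570
Sum of distinct covariances = 3.464
σ²_total = ΣVar(i) + 2·Σcov = 6.570 + 2 × 3.464 = 13.498
α = (4/3)·(1 − 6.570/13.498) = 0.684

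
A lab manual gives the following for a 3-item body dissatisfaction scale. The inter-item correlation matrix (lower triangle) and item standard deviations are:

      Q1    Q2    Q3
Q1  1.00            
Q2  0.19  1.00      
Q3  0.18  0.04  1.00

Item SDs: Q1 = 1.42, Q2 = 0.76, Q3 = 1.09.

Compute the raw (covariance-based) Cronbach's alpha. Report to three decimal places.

α = 0.322

Σσ²ᵢ = 1.42² + 0.76² + 1.09² = 3.7821
Covariances σ_ij = r_ij · s_i · s_j:
  σ(Q1,Q2) = 0.19 × 1.42 × 0.76 = 0.2050
  σ(Q1,Q3) = 0.18 × 1.42 × 1.09 = 0.2786
  σ(Q2,Q3) = 0.04 × 0.76 × 1.09 = 0.0331
σ²_T = Σσ²ᵢ + 2·Σσ_ij = 3.7821 + 2 × 0.5167 = 4.8155
α = (3/2)·(1 − 3.7821/4.8155) = 0.322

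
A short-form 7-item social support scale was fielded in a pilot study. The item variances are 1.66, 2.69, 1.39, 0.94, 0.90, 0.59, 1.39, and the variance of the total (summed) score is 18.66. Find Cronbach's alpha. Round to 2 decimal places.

Σσ²ᵢ = 1.66 + 2.69 + 1.39 + 0.94 + 0.90 + 0.59 + 1.39 = 9.56
α = (k/(k−1))·(1 − Σσ²ᵢ/σ²_total) = (7/6)·(1 − 9.56/18.66) = 0.57

α = 0.57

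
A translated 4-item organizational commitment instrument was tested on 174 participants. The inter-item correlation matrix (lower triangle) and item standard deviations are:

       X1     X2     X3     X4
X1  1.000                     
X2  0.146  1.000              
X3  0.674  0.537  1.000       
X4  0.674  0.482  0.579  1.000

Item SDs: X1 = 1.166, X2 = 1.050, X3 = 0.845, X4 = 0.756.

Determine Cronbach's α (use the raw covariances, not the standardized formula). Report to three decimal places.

Σσ²ᵢ = 1.166² + 1.050² + 0.845² + 0.756² = 3.7476
Covariances σ_ij = r_ij · s_i · s_j:
  σ(X1,X2) = 0.146 × 1.166 × 1.050 = 0.1787
  σ(X1,X3) = 0.674 × 1.166 × 0.845 = 0.6641
  σ(X1,X4) = 0.674 × 1.166 × 0.756 = 0.5941
  σ(X2,X3) = 0.537 × 1.050 × 0.845 = 0.4765
  σ(X2,X4) = 0.482 × 1.050 × 0.756 = 0.3826
  σ(X3,X4) = 0.579 × 0.845 × 0.756 = 0.3699
σ²_T = Σσ²ᵢ + 2·Σσ_ij = 3.7476 + 2 × 2.6659 = 9.0794
α = (4/3)·(1 − 3.7476/9.0794) = 0.783

α = 0.783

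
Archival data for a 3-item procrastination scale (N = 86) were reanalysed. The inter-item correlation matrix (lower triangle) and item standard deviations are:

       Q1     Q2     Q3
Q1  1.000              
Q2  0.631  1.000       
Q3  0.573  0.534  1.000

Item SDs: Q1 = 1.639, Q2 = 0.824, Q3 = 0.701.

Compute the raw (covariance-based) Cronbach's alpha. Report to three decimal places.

Σσ²ᵢ = 1.639² + 0.824² + 0.701² = 3.8567
Covariances σ_ij = r_ij · s_i · s_j:
  σ(Q1,Q2) = 0.631 × 1.639 × 0.824 = 0.8522
  σ(Q1,Q3) = 0.573 × 1.639 × 0.701 = 0.6583
  σ(Q2,Q3) = 0.534 × 0.824 × 0.701 = 0.3085
σ²_T = Σσ²ᵢ + 2·Σσ_ij = 3.8567 + 2 × 1.8190 = 7.4947
α = (3/2)·(1 − 3.8567/7.4947) = 0.728

α = 0.728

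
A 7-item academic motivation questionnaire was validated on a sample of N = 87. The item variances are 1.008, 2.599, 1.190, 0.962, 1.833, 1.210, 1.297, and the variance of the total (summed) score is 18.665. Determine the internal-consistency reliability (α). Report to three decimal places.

Σσᵢ² = 1.008 + 2.599 + 1.190 + 0.962 + 1.833 + 1.210 + 1.297 = 10.099
α = (k/(k−1))·(1 − Σσᵢ²/σ²_total) = (7/6)·(1 − 10.099/18.665) = 0.535

α = 0.535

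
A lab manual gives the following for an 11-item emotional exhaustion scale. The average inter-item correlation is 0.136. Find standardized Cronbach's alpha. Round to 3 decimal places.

Standardized α = k·r̄ / (1 + (k−1)·r̄) = 11 × 0.136 / (1 + 10 × 0.136)
  = 1.4960 / 2.3600 = 0.634

α = 0.634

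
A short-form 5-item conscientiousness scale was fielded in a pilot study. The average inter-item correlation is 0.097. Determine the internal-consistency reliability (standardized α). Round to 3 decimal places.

Standardized α = k·r̄ / (1 + (k−1)·r̄) = 5 × 0.097 / (1 + 4 × 0.097)
  = 0.4850 / 1.3880 = 0.349

α = 0.349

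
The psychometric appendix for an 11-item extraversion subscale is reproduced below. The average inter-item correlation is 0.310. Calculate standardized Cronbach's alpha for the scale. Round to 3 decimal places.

α = 0.832

Standardized α = k·r̄ / (1 + (k−1)·r̄) = 11 × 0.310 / (1 + 10 × 0.310)
  = 3.4100 / 4.1000 = 0.832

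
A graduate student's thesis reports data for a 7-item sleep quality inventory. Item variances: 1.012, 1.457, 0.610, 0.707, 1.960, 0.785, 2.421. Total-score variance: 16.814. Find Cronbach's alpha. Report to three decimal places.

Σσ²ᵢ = 1.012 + 1.457 + 0.610 + 0.707 + 1.960 + 0.785 + 2.421 = 8.952
α = (k/(k−1))·(1 − Σσ²ᵢ/Var(T)) = (7/6)·(1 − 8.952/16.814) = 0.546

Cronbach's alpha = 0.546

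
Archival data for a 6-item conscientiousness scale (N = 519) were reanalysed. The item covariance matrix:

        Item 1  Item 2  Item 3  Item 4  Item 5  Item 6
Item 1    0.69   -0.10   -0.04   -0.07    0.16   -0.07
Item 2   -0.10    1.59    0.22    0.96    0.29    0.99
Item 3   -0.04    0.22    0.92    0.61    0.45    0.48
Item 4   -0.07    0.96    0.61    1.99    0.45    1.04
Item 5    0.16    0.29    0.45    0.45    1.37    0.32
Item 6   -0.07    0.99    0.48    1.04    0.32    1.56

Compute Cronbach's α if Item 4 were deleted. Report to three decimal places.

α = 0.585

Remaining items: Item 1, Item 2, Item 3, Item 5, Item 6 (k = 5).
Σσ²ᵢ = 0.69 + 1.59 + 0.92 + 1.37 + 1.56 = 6.13
Var(T) = 6.13 + 2 × 2.70 = 11.53
α (item deleted) = (5/4)·(1 − 6.13/11.53) = 0.585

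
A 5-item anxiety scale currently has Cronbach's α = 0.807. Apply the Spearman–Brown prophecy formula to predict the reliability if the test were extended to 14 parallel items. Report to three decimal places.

predicted reliability = 0.921

Length factor m = 14/5 = 2.8000
α' = m·α / (1 + (m−1)·α)
   = 14/5 × 0.807 / (1 + (14/5 − 1) × 0.807)
   = 2.2596 / 2.4526 = 0.921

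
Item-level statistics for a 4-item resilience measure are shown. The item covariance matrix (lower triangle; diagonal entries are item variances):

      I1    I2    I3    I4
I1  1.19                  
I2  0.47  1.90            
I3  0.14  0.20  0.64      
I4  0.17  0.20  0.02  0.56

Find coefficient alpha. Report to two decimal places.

α = 0.48

Σσᵢ² = 1.19 + 1.90 + 0.64 + 0.56 = 4.29
Sum of the distinct covariances = 1.20
total variance = 4.29 + 2 × 1.20 = 6.69
α = (k/(k−1))·(1 − Σσᵢ²/total variance) = (4/3)·(1 − 4.29/6.69) = 0.48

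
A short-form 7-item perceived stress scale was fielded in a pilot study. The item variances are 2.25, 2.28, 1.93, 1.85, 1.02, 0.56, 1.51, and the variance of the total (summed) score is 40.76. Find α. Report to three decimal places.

sum of item variances = 2.25 + 2.28 + 1.93 + 1.85 + 1.02 + 0.56 + 1.51 = 11.40
α = (k/(k−1))·(1 − sum of item variances/σ²_T) = (7/6)·(1 − 11.40/40.76) = 0.840

α = 0.840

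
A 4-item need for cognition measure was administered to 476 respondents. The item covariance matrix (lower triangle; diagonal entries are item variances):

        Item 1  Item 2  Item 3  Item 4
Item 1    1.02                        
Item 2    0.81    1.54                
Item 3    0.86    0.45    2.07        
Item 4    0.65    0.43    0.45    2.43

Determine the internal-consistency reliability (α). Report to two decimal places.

Σσᵢ² = 1.02 + 1.54 + 2.07 + 2.43 = 7.06
Σ_{i<j} σ_ij = 3.65
total variance = 7.06 + 2 × 3.65 = 14.36
α = (k/(k−1))·(1 − Σσᵢ²/total variance) = (4/3)·(1 − 7.06/14.36) = 0.68

α = 0.68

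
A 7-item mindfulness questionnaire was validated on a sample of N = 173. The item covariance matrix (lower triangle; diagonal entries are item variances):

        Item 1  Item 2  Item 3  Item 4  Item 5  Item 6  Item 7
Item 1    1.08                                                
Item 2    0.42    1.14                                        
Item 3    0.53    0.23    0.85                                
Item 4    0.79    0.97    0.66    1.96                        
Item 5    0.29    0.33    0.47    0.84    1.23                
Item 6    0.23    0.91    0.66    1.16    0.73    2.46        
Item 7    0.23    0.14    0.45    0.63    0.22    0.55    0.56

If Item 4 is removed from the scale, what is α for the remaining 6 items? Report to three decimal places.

Remaining items: Item 1, Item 2, Item 3, Item 5, Item 6, Item 7 (k = 6).
Σσ²ᵢ = 1.08 + 1.14 + 0.85 + 1.23 + 2.46 + 0.56 = 7.32
total variance = 7.32 + 2 × 6.39 = 20.10
α (item deleted) = (6/5)·(1 − 7.32/20.10) = 0.763

α = 0.763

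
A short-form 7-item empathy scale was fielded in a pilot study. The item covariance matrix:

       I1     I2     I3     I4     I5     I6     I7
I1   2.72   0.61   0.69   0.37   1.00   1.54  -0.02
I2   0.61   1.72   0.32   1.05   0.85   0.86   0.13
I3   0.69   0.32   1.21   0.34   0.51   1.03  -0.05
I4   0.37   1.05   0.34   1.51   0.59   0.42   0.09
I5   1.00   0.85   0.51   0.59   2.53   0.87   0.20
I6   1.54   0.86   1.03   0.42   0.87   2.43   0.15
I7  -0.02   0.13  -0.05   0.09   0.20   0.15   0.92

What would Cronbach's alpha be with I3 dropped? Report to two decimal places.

α = 0.71

Remaining items: I1, I2, I4, I5, I6, I7 (k = 6).
ΣVar(i) = 2.72 + 1.72 + 1.51 + 2.53 + 2.43 + 0.92 = 11.83
σ²_T = 11.83 + 2 × 8.71 = 29.25
α (item deleted) = (6/5)·(1 − 11.83/29.25) = 0.71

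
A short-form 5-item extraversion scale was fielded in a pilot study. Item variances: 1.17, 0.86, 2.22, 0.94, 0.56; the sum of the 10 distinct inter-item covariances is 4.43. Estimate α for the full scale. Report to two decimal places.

Σσ²ᵢ = 1.17 + 0.86 + 2.22 + 0.94 + 0.56 = 5.75
Sum of distinct covariances = 4.43
σ²_total = Σσ²ᵢ + 2·Σcov = 5.75 + 2 × 4.43 = 14.61
α = (5/4)·(1 − 5.75/14.61) = 0.76

α = 0.76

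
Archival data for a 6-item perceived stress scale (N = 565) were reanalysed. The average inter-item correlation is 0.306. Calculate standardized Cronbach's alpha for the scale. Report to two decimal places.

standardized Cronbach's alpha = 0.73

Standardized α = k·r̄ / (1 + (k−1)·r̄) = 6 × 0.306 / (1 + 5 × 0.306)
  = 1.8360 / 2.5300 = 0.73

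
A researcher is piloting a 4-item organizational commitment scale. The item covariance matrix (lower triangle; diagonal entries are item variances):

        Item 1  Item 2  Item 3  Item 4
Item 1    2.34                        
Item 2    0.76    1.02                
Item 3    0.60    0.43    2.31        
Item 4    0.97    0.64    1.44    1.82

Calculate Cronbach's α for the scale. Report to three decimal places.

α = 0.752

Σσᵢ² = 2.34 + 1.02 + 2.31 + 1.82 = 7.49
Sum of the distinct covariances = 4.84
Var(T) = 7.49 + 2 × 4.84 = 17.17
α = (k/(k−1))·(1 − Σσᵢ²/Var(T)) = (4/3)·(1 − 7.49/17.17) = 0.752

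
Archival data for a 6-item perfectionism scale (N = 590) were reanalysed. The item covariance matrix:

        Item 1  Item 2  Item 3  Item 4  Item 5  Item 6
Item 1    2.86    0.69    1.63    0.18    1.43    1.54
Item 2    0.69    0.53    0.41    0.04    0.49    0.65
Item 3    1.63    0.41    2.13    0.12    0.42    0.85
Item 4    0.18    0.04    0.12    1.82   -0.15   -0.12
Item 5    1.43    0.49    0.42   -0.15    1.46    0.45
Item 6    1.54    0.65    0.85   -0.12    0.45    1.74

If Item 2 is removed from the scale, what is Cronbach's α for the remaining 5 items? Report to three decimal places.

Remaining items: Item 1, Item 3, Item 4, Item 5, Item 6 (k = 5).
Σσ²ᵢ = 2.86 + 2.13 + 1.82 + 1.46 + 1.74 = 10.01
σ²_total = 10.01 + 2 × 6.35 = 22.71
α (item deleted) = (5/4)·(1 − 10.01/22.71) = 0.699

α = 0.699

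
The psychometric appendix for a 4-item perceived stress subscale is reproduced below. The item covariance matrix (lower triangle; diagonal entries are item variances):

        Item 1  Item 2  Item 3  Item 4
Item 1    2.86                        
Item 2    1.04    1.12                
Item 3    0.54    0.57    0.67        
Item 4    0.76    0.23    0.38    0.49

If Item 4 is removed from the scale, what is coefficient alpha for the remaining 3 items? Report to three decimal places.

Remaining items: Item 1, Item 2, Item 3 (k = 3).
Σσᵢ² = 2.86 + 1.12 + 0.67 = 4.65
σ²_T = 4.65 + 2 × 2.15 = 8.95
α (item deleted) = (3/2)·(1 − 4.65/8.95) = 0.721

α = 0.721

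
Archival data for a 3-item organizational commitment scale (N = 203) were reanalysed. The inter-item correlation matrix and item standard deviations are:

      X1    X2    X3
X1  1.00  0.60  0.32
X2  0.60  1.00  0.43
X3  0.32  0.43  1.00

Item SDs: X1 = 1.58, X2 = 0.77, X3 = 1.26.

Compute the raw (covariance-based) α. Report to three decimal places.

α = 0.649

Σσ²ᵢ = 1.58² + 0.77² + 1.26² = 4.6769
Covariances σ_ij = r_ij · s_i · s_j:
  σ(X1,X2) = 0.60 × 1.58 × 0.77 = 0.7300
  σ(X1,X3) = 0.32 × 1.58 × 1.26 = 0.6371
  σ(X2,X3) = 0.43 × 0.77 × 1.26 = 0.4172
σ²_T = Σσ²ᵢ + 2·Σσ_ij = 4.6769 + 2 × 1.7843 = 8.2455
α = (3/2)·(1 − 4.6769/8.2455) = 0.649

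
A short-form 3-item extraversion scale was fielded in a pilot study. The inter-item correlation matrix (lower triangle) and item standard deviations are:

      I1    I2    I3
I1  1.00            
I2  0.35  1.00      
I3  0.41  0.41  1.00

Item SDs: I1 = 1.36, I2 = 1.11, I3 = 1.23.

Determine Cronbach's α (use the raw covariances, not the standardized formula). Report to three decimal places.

Σσ²ᵢ = 1.36² + 1.11² + 1.23² = 4.5946
Covariances σ_ij = r_ij · s_i · s_j:
  σ(I1,I2) = 0.35 × 1.36 × 1.11 = 0.5284
  σ(I1,I3) = 0.41 × 1.36 × 1.23 = 0.6858
  σ(I2,I3) = 0.41 × 1.11 × 1.23 = 0.5598
σ²_T = Σσ²ᵢ + 2·Σσ_ij = 4.5946 + 2 × 1.7740 = 8.1426
α = (3/2)·(1 − 4.5946/8.1426) = 0.654

Cronbach's α = 0.654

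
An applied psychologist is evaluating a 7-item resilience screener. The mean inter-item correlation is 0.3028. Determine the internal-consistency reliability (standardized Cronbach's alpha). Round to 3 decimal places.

α = 0.752

Standardized α = k·r̄ / (1 + (k−1)·r̄) = 7 × 0.3028 / (1 + 6 × 0.3028)
  = 2.1196 / 2.8168 = 0.752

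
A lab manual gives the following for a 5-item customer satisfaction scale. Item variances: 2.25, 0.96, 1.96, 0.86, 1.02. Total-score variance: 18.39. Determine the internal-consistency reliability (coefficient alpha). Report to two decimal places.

coefficient alpha = 0.77

ΣVar(i) = 2.25 + 0.96 + 1.96 + 0.86 + 1.02 = 7.05
α = (k/(k−1))·(1 − ΣVar(i)/total variance) = (5/4)·(1 − 7.05/18.39) = 0.77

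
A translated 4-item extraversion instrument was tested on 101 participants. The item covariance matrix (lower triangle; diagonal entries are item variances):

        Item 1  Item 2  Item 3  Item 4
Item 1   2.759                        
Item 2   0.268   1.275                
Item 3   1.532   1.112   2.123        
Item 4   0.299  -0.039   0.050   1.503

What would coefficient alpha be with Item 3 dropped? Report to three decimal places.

α = 0.240

Remaining items: Item 1, Item 2, Item 4 (k = 3).
ΣVar(i) = 2.759 + 1.275 + 1.503 = 5.537
σ²_T = 5.537 + 2 × 0.528 = 6.593
α (item deleted) = (3/2)·(1 − 5.537/6.593) = 0.240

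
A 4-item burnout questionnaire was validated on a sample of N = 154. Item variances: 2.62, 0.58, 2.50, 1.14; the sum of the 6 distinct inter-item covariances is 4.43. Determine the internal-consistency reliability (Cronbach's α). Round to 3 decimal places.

α = 0.752

ΣVar(i) = 2.62 + 0.58 + 2.50 + 1.14 = 6.84
Sum of distinct covariances = 4.43
Var(T) = ΣVar(i) + 2·Σcov = 6.84 + 2 × 4.43 = 15.70
α = (4/3)·(1 − 6.84/15.70) = 0.752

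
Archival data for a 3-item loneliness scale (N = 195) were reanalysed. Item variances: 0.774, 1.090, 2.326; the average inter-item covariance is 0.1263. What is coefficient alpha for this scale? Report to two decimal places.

Σσᵢ² = 0.774 + 1.090 + 2.326 = 4.190
Sum of the 3 distinct covariances = 3 × 0.1263 = 0.3789
total variance = Σσᵢ² + 2·Σcov = 4.190 + 2 × 0.3789 = 4.9478
α = (3/2)·(1 − 4.190/4.9478) = 0.23

α = 0.23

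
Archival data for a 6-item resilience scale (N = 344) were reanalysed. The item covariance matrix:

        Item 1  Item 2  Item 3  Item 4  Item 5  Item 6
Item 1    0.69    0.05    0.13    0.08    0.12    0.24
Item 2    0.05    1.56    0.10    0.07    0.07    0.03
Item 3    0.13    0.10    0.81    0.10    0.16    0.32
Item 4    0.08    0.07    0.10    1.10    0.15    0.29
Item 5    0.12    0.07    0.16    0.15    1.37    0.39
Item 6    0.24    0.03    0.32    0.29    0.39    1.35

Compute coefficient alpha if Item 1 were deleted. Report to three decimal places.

coefficient alpha = 0.440

Remaining items: Item 2, Item 3, Item 4, Item 5, Item 6 (k = 5).
Σσ²ᵢ = 1.56 + 0.81 + 1.10 + 1.37 + 1.35 = 6.19
σ²_total = 6.19 + 2 × 1.68 = 9.55
α (item deleted) = (5/4)·(1 − 6.19/9.55) = 0.440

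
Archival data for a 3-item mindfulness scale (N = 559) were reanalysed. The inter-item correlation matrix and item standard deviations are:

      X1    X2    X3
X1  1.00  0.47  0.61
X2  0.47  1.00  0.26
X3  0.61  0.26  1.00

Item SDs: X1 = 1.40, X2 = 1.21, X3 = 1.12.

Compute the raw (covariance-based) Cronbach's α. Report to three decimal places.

Σσ²ᵢ = 1.40² + 1.21² + 1.12² = 4.6785
Covariances σ_ij = r_ij · s_i · s_j:
  σ(X1,X2) = 0.47 × 1.40 × 1.21 = 0.7962
  σ(X1,X3) = 0.61 × 1.40 × 1.12 = 0.9565
  σ(X2,X3) = 0.26 × 1.21 × 1.12 = 0.3524
σ²_T = Σσ²ᵢ + 2·Σσ_ij = 4.6785 + 2 × 2.1051 = 8.8887
α = (3/2)·(1 − 4.6785/8.8887) = 0.710

α = 0.710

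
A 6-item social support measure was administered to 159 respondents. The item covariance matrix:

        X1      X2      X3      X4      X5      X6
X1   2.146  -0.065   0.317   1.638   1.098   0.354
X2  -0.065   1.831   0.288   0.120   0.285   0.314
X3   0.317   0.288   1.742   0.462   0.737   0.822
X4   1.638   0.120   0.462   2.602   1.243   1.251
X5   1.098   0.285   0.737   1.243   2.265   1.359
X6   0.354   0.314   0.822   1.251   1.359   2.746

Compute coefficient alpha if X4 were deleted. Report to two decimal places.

Remaining items: X1, X2, X3, X5, X6 (k = 5).
sum of item variances = 2.146 + 1.831 + 1.742 + 2.265 + 2.746 = 10.730
Var(T) = 10.730 + 2 × 5.509 = 21.748
α (item deleted) = (5/4)·(1 − 10.730/21.748) = 0.63

α = 0.63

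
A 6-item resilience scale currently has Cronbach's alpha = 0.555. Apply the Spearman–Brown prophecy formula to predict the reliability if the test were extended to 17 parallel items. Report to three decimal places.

predicted reliability = 0.779

Length factor m = 17/6 = 2.8333
α' = m·α / (1 + (m−1)·α)
   = 17/6 × 0.555 / (1 + (17/6 − 1) × 0.555)
   = 1.5725 / 2.0175 = 0.779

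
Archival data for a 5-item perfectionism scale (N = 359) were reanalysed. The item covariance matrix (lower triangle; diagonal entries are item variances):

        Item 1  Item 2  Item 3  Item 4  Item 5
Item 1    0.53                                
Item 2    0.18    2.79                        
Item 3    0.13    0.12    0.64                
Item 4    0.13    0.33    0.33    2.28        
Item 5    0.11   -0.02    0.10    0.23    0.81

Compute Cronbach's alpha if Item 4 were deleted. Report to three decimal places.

Cronbach's alpha = 0.275

Remaining items: Item 1, Item 2, Item 3, Item 5 (k = 4).
ΣVar(i) = 0.53 + 2.79 + 0.64 + 0.81 = 4.77
total variance = 4.77 + 2 × 0.62 = 6.01
α (item deleted) = (4/3)·(1 − 4.77/6.01) = 0.275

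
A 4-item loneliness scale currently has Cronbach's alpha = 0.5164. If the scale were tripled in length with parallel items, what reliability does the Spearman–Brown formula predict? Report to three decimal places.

predicted reliability = 0.762

Length factor m = 3
α' = m·α / (1 + (m−1)·α)
   = 3 × 0.5164 / (1 + (3 − 1) × 0.5164)
   = 1.5492 / 2.0328 = 0.762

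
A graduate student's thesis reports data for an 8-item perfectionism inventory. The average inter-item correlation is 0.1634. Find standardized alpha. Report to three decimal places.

Standardized α = k·r̄ / (1 + (k−1)·r̄) = 8 × 0.1634 / (1 + 7 × 0.1634)
  = 1.3072 / 2.1438 = 0.610

α = 0.610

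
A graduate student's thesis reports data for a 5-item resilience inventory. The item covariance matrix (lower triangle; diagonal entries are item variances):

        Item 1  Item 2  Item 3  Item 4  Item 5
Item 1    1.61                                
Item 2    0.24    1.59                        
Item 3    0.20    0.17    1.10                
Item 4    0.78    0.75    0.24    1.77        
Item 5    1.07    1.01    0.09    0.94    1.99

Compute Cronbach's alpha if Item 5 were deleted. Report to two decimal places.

Cronbach's alpha = 0.59

Remaining items: Item 1, Item 2, Item 3, Item 4 (k = 4).
Σσ²ᵢ = 1.61 + 1.59 + 1.10 + 1.77 = 6.07
total variance = 6.07 + 2 × 2.38 = 10.83
α (item deleted) = (4/3)·(1 − 6.07/10.83) = 0.59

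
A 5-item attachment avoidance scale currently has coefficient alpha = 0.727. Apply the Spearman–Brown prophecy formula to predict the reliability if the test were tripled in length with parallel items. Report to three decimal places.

predicted reliability = 0.889

Length factor m = 3
α' = m·α / (1 + (m−1)·α)
   = 3 × 0.727 / (1 + (3 − 1) × 0.727)
   = 2.1810 / 2.4540 = 0.889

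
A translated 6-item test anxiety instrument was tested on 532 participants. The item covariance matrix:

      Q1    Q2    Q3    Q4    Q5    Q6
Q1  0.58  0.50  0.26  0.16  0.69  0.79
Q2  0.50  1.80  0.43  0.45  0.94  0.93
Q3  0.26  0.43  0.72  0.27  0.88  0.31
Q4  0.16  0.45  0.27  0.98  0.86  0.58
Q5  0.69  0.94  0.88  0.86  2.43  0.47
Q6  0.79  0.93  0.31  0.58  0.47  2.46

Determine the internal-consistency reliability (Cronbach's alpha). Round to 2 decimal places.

Σσᵢ² = 0.58 + 1.80 + 0.72 + 0.98 + 2.43 + 2.46 = 8.97
Sum of off-diagonal covariances = 8.52
total variance = 8.97 + 2 × 8.52 = 26.01
α = (k/(k−1))·(1 − Σσᵢ²/total variance) = (6/5)·(1 − 8.97/26.01) = 0.79

Cronbach's alpha = 0.79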